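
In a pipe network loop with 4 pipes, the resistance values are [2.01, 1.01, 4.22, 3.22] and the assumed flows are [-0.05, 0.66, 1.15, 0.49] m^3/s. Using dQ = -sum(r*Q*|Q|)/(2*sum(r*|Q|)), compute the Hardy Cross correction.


Numerator terms (r*Q*|Q|): 2.01*-0.05*|-0.05| = -0.005; 1.01*0.66*|0.66| = 0.44; 4.22*1.15*|1.15| = 5.5809; 3.22*0.49*|0.49| = 0.7731.
Sum of numerator = 6.789.
Denominator terms (r*|Q|): 2.01*|-0.05| = 0.1005; 1.01*|0.66| = 0.6666; 4.22*|1.15| = 4.853; 3.22*|0.49| = 1.5778.
2 * sum of denominator = 2 * 7.1979 = 14.3958.
dQ = -6.789 / 14.3958 = -0.4716 m^3/s.

-0.4716


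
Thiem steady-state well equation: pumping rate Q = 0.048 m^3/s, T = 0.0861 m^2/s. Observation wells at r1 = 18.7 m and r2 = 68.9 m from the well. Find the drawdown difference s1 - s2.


Thiem equation: s1 - s2 = Q/(2*pi*T) * ln(r2/r1).
ln(r2/r1) = ln(68.9/18.7) = 1.3041.
Q/(2*pi*T) = 0.048 / (2*pi*0.0861) = 0.048 / 0.541 = 0.0887.
s1 - s2 = 0.0887 * 1.3041 = 0.1157 m.

0.1157


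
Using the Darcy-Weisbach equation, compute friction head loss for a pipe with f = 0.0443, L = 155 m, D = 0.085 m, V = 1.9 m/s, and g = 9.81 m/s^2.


Darcy-Weisbach equation: h_f = f * (L/D) * V^2/(2g).
f * L/D = 0.0443 * 155/0.085 = 80.7824.
V^2/(2g) = 1.9^2 / (2*9.81) = 3.61 / 19.62 = 0.184 m.
h_f = 80.7824 * 0.184 = 14.864 m.

14.864


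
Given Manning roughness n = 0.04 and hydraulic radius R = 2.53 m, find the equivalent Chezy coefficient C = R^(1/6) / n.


The Chezy coefficient relates to Manning's n through C = R^(1/6) / n.
R^(1/6) = 2.53^(1/6) = 1.167311.
C = 1.167311 / 0.04 = 29.18 m^(1/2)/s.

29.18


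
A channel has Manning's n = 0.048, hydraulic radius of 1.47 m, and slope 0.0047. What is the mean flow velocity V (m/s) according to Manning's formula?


Manning's equation gives V = (1/n) * R^(2/3) * S^(1/2).
First, compute R^(2/3) = 1.47^(2/3) = 1.2928.
Next, S^(1/2) = 0.0047^(1/2) = 0.068557.
Then 1/n = 1/0.048 = 20.83.
V = 20.83 * 1.2928 * 0.068557 = 1.8465 m/s.

1.8465


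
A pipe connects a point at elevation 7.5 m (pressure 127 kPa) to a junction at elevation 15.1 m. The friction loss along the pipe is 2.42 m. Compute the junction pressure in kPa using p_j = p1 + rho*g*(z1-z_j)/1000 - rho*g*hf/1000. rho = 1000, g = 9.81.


Junction pressure: p_j = p1 + rho*g*(z1 - z_j)/1000 - rho*g*hf/1000.
Elevation term = 1000*9.81*(7.5 - 15.1)/1000 = -74.556 kPa.
Friction term = 1000*9.81*2.42/1000 = 23.74 kPa.
p_j = 127 + -74.556 - 23.74 = 28.7 kPa.

28.7


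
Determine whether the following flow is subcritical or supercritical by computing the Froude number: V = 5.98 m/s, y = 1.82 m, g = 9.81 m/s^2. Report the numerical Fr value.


The Froude number is defined as Fr = V / sqrt(g*y).
g*y = 9.81 * 1.82 = 17.8542.
sqrt(g*y) = sqrt(17.8542) = 4.2254.
Fr = 5.98 / 4.2254 = 1.4152.
Since Fr > 1, the flow is supercritical.

1.4152


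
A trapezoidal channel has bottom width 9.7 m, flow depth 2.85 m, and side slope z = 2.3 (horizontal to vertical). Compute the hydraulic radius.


For a trapezoidal section with side slope z:
A = (b + z*y)*y = (9.7 + 2.3*2.85)*2.85 = 46.327 m^2.
P = b + 2*y*sqrt(1 + z^2) = 9.7 + 2*2.85*sqrt(1 + 2.3^2) = 23.996 m.
R = A/P = 46.327 / 23.996 = 1.9306 m.

1.9306


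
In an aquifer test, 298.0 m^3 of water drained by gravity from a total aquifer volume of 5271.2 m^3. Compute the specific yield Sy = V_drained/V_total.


Specific yield Sy = Volume drained / Total volume.
Sy = 298.0 / 5271.2
   = 0.0565.

0.0565


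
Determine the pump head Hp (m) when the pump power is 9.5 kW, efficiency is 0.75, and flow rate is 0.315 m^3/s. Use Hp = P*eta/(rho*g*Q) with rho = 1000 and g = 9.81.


Pump head formula: Hp = P * eta / (rho * g * Q).
Numerator: P * eta = 9.5 * 1000 * 0.75 = 7125.0 W.
Denominator: rho * g * Q = 1000 * 9.81 * 0.315 = 3090.15.
Hp = 7125.0 / 3090.15 = 2.31 m.

2.31


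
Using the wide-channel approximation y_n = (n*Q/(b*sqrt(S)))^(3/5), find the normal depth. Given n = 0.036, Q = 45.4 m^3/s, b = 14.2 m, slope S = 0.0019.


We use the wide-channel approximation y_n = (n*Q/(b*sqrt(S)))^(3/5).
sqrt(S) = sqrt(0.0019) = 0.043589.
Numerator: n*Q = 0.036 * 45.4 = 1.6344.
Denominator: b*sqrt(S) = 14.2 * 0.043589 = 0.618964.
arg = 2.6405.
y_n = 2.6405^(3/5) = 1.7907 m.

1.7907


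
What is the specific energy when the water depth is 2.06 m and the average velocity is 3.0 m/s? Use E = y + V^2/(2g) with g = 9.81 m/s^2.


Specific energy E = y + V^2/(2g).
Velocity head = V^2/(2g) = 3.0^2 / (2*9.81) = 9.0 / 19.62 = 0.4587 m.
E = 2.06 + 0.4587 = 2.5187 m.

2.5187


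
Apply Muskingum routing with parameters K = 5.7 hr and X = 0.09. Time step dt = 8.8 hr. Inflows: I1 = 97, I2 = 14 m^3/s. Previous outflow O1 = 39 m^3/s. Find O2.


Muskingum coefficients:
denom = 2*K*(1-X) + dt = 2*5.7*(1-0.09) + 8.8 = 19.174.
C0 = (dt - 2*K*X)/denom = (8.8 - 2*5.7*0.09)/19.174 = 0.4054.
C1 = (dt + 2*K*X)/denom = (8.8 + 2*5.7*0.09)/19.174 = 0.5125.
C2 = (2*K*(1-X) - dt)/denom = 0.0821.
O2 = C0*I2 + C1*I1 + C2*O1
   = 0.4054*14 + 0.5125*97 + 0.0821*39
   = 58.59 m^3/s.

58.59


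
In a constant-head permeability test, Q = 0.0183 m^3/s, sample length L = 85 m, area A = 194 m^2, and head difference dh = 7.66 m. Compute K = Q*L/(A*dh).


From K = Q*L / (A*dh):
Numerator: Q*L = 0.0183 * 85 = 1.5555.
Denominator: A*dh = 194 * 7.66 = 1486.04.
K = 1.5555 / 1486.04 = 0.001047 m/s.

0.001047


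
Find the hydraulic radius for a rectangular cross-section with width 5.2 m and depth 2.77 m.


For a rectangular section:
Flow area A = b * y = 5.2 * 2.77 = 14.4 m^2.
Wetted perimeter P = b + 2y = 5.2 + 2*2.77 = 10.74 m.
Hydraulic radius R = A/P = 14.4 / 10.74 = 1.3412 m.

1.3412


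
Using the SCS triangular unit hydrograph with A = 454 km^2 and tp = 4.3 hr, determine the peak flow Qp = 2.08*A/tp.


SCS formula: Qp = 2.08 * A / tp.
Qp = 2.08 * 454 / 4.3
   = 944.32 / 4.3
   = 219.61 m^3/s per cm.

219.61


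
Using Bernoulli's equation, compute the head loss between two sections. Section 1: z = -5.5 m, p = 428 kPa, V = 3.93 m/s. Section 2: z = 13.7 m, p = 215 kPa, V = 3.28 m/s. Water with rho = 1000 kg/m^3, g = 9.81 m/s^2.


Total head at each section: H = z + p/(rho*g) + V^2/(2g).
H1 = -5.5 + 428*1000/(1000*9.81) + 3.93^2/(2*9.81)
   = -5.5 + 43.629 + 0.7872
   = 38.916 m.
H2 = 13.7 + 215*1000/(1000*9.81) + 3.28^2/(2*9.81)
   = 13.7 + 21.916 + 0.5483
   = 36.165 m.
h_L = H1 - H2 = 38.916 - 36.165 = 2.751 m.

2.751


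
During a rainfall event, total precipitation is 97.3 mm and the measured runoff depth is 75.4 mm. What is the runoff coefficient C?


The runoff coefficient C = runoff depth / rainfall depth.
C = 75.4 / 97.3
  = 0.7749.

0.7749


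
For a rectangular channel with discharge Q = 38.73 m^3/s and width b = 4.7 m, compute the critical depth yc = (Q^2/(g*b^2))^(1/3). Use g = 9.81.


Using yc = (Q^2 / (g * b^2))^(1/3):
Q^2 = 38.73^2 = 1500.01.
g * b^2 = 9.81 * 4.7^2 = 9.81 * 22.09 = 216.7.
Q^2 / (g*b^2) = 1500.01 / 216.7 = 6.9221.
yc = 6.9221^(1/3) = 1.9058 m.

1.9058


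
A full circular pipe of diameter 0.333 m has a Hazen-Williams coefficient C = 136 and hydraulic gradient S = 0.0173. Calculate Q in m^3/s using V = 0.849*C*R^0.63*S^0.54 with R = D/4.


For a full circular pipe, R = D/4 = 0.333/4 = 0.0833 m.
V = 0.849 * 136 * 0.0833^0.63 * 0.0173^0.54
  = 0.849 * 136 * 0.208854 * 0.111827
  = 2.6967 m/s.
Pipe area A = pi*D^2/4 = pi*0.333^2/4 = 0.0871 m^2.
Q = A * V = 0.0871 * 2.6967 = 0.2349 m^3/s.

0.2349


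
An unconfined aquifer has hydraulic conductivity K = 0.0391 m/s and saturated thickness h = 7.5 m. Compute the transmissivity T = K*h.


Transmissivity is defined as T = K * h.
T = 0.0391 * 7.5
  = 0.2933 m^2/s.

0.2933


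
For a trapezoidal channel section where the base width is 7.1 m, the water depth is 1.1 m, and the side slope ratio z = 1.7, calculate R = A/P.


For a trapezoidal section with side slope z:
A = (b + z*y)*y = (7.1 + 1.7*1.1)*1.1 = 9.867 m^2.
P = b + 2*y*sqrt(1 + z^2) = 7.1 + 2*1.1*sqrt(1 + 1.7^2) = 11.439 m.
R = A/P = 9.867 / 11.439 = 0.8626 m.

0.8626


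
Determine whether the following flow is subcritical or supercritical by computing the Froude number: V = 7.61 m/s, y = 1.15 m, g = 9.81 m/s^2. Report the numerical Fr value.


The Froude number is defined as Fr = V / sqrt(g*y).
g*y = 9.81 * 1.15 = 11.2815.
sqrt(g*y) = sqrt(11.2815) = 3.3588.
Fr = 7.61 / 3.3588 = 2.2657.
Since Fr > 1, the flow is supercritical.

2.2657


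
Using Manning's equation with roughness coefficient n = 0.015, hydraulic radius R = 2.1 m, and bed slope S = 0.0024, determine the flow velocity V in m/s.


Manning's equation gives V = (1/n) * R^(2/3) * S^(1/2).
First, compute R^(2/3) = 2.1^(2/3) = 1.6399.
Next, S^(1/2) = 0.0024^(1/2) = 0.04899.
Then 1/n = 1/0.015 = 66.67.
V = 66.67 * 1.6399 * 0.04899 = 5.3558 m/s.

5.3558


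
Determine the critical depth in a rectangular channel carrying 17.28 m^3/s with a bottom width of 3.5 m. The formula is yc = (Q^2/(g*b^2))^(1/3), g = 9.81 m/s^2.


Using yc = (Q^2 / (g * b^2))^(1/3):
Q^2 = 17.28^2 = 298.6.
g * b^2 = 9.81 * 3.5^2 = 9.81 * 12.25 = 120.17.
Q^2 / (g*b^2) = 298.6 / 120.17 = 2.4848.
yc = 2.4848^(1/3) = 1.3544 m.

1.3544


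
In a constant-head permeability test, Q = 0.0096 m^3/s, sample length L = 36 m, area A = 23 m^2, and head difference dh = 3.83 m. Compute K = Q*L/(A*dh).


From K = Q*L / (A*dh):
Numerator: Q*L = 0.0096 * 36 = 0.3456.
Denominator: A*dh = 23 * 3.83 = 88.09.
K = 0.3456 / 88.09 = 0.003923 m/s.

0.003923


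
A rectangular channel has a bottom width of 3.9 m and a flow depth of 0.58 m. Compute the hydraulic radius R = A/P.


For a rectangular section:
Flow area A = b * y = 3.9 * 0.58 = 2.26 m^2.
Wetted perimeter P = b + 2y = 3.9 + 2*0.58 = 5.06 m.
Hydraulic radius R = A/P = 2.26 / 5.06 = 0.447 m.

0.447


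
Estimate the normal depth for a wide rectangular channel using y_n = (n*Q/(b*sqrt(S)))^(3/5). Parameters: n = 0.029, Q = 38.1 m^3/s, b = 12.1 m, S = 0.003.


We use the wide-channel approximation y_n = (n*Q/(b*sqrt(S)))^(3/5).
sqrt(S) = sqrt(0.003) = 0.054772.
Numerator: n*Q = 0.029 * 38.1 = 1.1049.
Denominator: b*sqrt(S) = 12.1 * 0.054772 = 0.662741.
arg = 1.6672.
y_n = 1.6672^(3/5) = 1.3589 m.

1.3589


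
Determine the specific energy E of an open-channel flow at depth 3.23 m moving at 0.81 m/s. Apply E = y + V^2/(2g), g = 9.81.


Specific energy E = y + V^2/(2g).
Velocity head = V^2/(2g) = 0.81^2 / (2*9.81) = 0.6561 / 19.62 = 0.0334 m.
E = 3.23 + 0.0334 = 3.2634 m.

3.2634


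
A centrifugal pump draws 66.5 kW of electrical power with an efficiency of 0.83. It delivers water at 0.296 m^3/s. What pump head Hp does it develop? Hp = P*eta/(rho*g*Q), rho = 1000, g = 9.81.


Pump head formula: Hp = P * eta / (rho * g * Q).
Numerator: P * eta = 66.5 * 1000 * 0.83 = 55195.0 W.
Denominator: rho * g * Q = 1000 * 9.81 * 0.296 = 2903.76.
Hp = 55195.0 / 2903.76 = 19.01 m.

19.01


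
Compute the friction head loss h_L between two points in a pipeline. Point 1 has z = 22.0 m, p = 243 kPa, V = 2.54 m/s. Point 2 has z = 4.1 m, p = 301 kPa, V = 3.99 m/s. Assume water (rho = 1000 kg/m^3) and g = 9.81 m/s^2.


Total head at each section: H = z + p/(rho*g) + V^2/(2g).
H1 = 22.0 + 243*1000/(1000*9.81) + 2.54^2/(2*9.81)
   = 22.0 + 24.771 + 0.3288
   = 47.099 m.
H2 = 4.1 + 301*1000/(1000*9.81) + 3.99^2/(2*9.81)
   = 4.1 + 30.683 + 0.8114
   = 35.594 m.
h_L = H1 - H2 = 47.099 - 35.594 = 11.505 m.

11.505


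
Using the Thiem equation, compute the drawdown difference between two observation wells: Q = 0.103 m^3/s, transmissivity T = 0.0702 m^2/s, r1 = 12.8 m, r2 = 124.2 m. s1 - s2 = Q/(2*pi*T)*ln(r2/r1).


Thiem equation: s1 - s2 = Q/(2*pi*T) * ln(r2/r1).
ln(r2/r1) = ln(124.2/12.8) = 2.2724.
Q/(2*pi*T) = 0.103 / (2*pi*0.0702) = 0.103 / 0.4411 = 0.2335.
s1 - s2 = 0.2335 * 2.2724 = 0.5307 m.

0.5307


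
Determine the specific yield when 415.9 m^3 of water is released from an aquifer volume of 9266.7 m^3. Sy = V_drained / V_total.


Specific yield Sy = Volume drained / Total volume.
Sy = 415.9 / 9266.7
   = 0.0449.

0.0449


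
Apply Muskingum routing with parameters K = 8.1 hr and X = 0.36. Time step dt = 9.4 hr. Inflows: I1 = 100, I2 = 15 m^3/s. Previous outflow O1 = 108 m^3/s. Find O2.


Muskingum coefficients:
denom = 2*K*(1-X) + dt = 2*8.1*(1-0.36) + 9.4 = 19.768.
C0 = (dt - 2*K*X)/denom = (9.4 - 2*8.1*0.36)/19.768 = 0.1805.
C1 = (dt + 2*K*X)/denom = (9.4 + 2*8.1*0.36)/19.768 = 0.7705.
C2 = (2*K*(1-X) - dt)/denom = 0.049.
O2 = C0*I2 + C1*I1 + C2*O1
   = 0.1805*15 + 0.7705*100 + 0.049*108
   = 85.05 m^3/s.

85.05


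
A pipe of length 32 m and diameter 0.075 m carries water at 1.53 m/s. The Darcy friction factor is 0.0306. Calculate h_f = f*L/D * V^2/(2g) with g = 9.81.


Darcy-Weisbach equation: h_f = f * (L/D) * V^2/(2g).
f * L/D = 0.0306 * 32/0.075 = 13.056.
V^2/(2g) = 1.53^2 / (2*9.81) = 2.3409 / 19.62 = 0.1193 m.
h_f = 13.056 * 0.1193 = 1.558 m.

1.558


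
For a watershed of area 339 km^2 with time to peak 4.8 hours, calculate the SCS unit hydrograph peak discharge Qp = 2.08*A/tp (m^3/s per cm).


SCS formula: Qp = 2.08 * A / tp.
Qp = 2.08 * 339 / 4.8
   = 705.12 / 4.8
   = 146.9 m^3/s per cm.

146.9


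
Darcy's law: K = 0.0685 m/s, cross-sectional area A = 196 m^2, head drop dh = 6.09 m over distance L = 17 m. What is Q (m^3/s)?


Darcy's law: Q = K * A * i, where i = dh/L.
Hydraulic gradient i = 6.09 / 17 = 0.358235.
Q = 0.0685 * 196 * 0.358235
  = 4.8097 m^3/s.

4.8097


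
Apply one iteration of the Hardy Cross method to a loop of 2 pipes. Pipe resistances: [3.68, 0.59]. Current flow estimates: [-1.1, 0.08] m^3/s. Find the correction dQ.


Numerator terms (r*Q*|Q|): 3.68*-1.1*|-1.1| = -4.4528; 0.59*0.08*|0.08| = 0.0038.
Sum of numerator = -4.449.
Denominator terms (r*|Q|): 3.68*|-1.1| = 4.048; 0.59*|0.08| = 0.0472.
2 * sum of denominator = 2 * 4.0952 = 8.1904.
dQ = --4.449 / 8.1904 = 0.5432 m^3/s.

0.5432


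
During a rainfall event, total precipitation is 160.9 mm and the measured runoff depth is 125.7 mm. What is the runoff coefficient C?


The runoff coefficient C = runoff depth / rainfall depth.
C = 125.7 / 160.9
  = 0.7812.

0.7812


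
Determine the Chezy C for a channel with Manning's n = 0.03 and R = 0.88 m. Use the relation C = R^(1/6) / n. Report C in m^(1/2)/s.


The Chezy coefficient relates to Manning's n through C = R^(1/6) / n.
R^(1/6) = 0.88^(1/6) = 0.97892.
C = 0.97892 / 0.03 = 32.63 m^(1/2)/s.

32.63


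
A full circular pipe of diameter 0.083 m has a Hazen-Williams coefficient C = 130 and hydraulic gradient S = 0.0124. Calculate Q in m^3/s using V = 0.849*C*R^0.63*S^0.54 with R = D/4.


For a full circular pipe, R = D/4 = 0.083/4 = 0.0208 m.
V = 0.849 * 130 * 0.0208^0.63 * 0.0124^0.54
  = 0.849 * 130 * 0.087041 * 0.093422
  = 0.8975 m/s.
Pipe area A = pi*D^2/4 = pi*0.083^2/4 = 0.0054 m^2.
Q = A * V = 0.0054 * 0.8975 = 0.0049 m^3/s.

0.0049


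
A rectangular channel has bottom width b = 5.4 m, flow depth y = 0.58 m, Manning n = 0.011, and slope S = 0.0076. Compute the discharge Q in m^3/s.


For a rectangular channel, the cross-sectional area A = b * y = 5.4 * 0.58 = 3.13 m^2.
The wetted perimeter P = b + 2y = 5.4 + 2*0.58 = 6.56 m.
Hydraulic radius R = A/P = 3.13/6.56 = 0.4774 m.
Velocity V = (1/n)*R^(2/3)*S^(1/2) = (1/0.011)*0.4774^(2/3)*0.0076^(1/2) = 4.8413 m/s.
Discharge Q = A * V = 3.13 * 4.8413 = 15.163 m^3/s.

15.163


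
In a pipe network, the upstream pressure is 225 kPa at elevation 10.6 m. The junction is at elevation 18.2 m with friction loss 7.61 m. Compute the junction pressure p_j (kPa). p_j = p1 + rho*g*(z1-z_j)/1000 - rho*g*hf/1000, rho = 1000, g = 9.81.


Junction pressure: p_j = p1 + rho*g*(z1 - z_j)/1000 - rho*g*hf/1000.
Elevation term = 1000*9.81*(10.6 - 18.2)/1000 = -74.556 kPa.
Friction term = 1000*9.81*7.61/1000 = 74.654 kPa.
p_j = 225 + -74.556 - 74.654 = 75.79 kPa.

75.79


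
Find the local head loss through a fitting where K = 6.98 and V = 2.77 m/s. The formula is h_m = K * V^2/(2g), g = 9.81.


Minor loss formula: h_m = K * V^2/(2g).
V^2 = 2.77^2 = 7.6729.
V^2/(2g) = 7.6729 / 19.62 = 0.3911 m.
h_m = 6.98 * 0.3911 = 2.7297 m.

2.7297


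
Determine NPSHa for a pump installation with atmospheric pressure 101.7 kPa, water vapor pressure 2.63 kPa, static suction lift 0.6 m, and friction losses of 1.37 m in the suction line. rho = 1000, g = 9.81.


NPSHa = p_atm/(rho*g) - z_s - hf_s - p_vap/(rho*g).
p_atm/(rho*g) = 101.7*1000 / (1000*9.81) = 10.367 m.
p_vap/(rho*g) = 2.63*1000 / (1000*9.81) = 0.268 m.
NPSHa = 10.367 - 0.6 - 1.37 - 0.268
      = 8.13 m.

8.13


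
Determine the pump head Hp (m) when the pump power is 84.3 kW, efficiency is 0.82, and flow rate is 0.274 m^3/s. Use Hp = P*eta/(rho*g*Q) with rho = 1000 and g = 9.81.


Pump head formula: Hp = P * eta / (rho * g * Q).
Numerator: P * eta = 84.3 * 1000 * 0.82 = 69126.0 W.
Denominator: rho * g * Q = 1000 * 9.81 * 0.274 = 2687.94.
Hp = 69126.0 / 2687.94 = 25.72 m.

25.72


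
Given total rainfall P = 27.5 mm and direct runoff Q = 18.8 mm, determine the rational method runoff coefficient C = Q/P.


The runoff coefficient C = runoff depth / rainfall depth.
C = 18.8 / 27.5
  = 0.6836.

0.6836


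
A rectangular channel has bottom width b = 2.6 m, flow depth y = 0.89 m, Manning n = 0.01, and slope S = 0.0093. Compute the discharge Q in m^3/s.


For a rectangular channel, the cross-sectional area A = b * y = 2.6 * 0.89 = 2.31 m^2.
The wetted perimeter P = b + 2y = 2.6 + 2*0.89 = 4.38 m.
Hydraulic radius R = A/P = 2.31/4.38 = 0.5283 m.
Velocity V = (1/n)*R^(2/3)*S^(1/2) = (1/0.01)*0.5283^(2/3)*0.0093^(1/2) = 6.3023 m/s.
Discharge Q = A * V = 2.31 * 6.3023 = 14.584 m^3/s.

14.584


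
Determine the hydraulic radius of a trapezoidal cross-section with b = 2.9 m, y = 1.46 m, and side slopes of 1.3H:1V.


For a trapezoidal section with side slope z:
A = (b + z*y)*y = (2.9 + 1.3*1.46)*1.46 = 7.005 m^2.
P = b + 2*y*sqrt(1 + z^2) = 2.9 + 2*1.46*sqrt(1 + 1.3^2) = 7.689 m.
R = A/P = 7.005 / 7.689 = 0.911 m.

0.911


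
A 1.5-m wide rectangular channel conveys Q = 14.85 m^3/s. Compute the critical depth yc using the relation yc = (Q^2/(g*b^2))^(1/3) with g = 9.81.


Using yc = (Q^2 / (g * b^2))^(1/3):
Q^2 = 14.85^2 = 220.52.
g * b^2 = 9.81 * 1.5^2 = 9.81 * 2.25 = 22.07.
Q^2 / (g*b^2) = 220.52 / 22.07 = 9.9918.
yc = 9.9918^(1/3) = 2.1538 m.

2.1538


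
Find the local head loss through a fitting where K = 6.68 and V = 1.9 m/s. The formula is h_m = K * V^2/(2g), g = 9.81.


Minor loss formula: h_m = K * V^2/(2g).
V^2 = 1.9^2 = 3.61.
V^2/(2g) = 3.61 / 19.62 = 0.184 m.
h_m = 6.68 * 0.184 = 1.2291 m.

1.2291


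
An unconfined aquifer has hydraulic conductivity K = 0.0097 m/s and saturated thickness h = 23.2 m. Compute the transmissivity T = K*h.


Transmissivity is defined as T = K * h.
T = 0.0097 * 23.2
  = 0.225 m^2/s.

0.225


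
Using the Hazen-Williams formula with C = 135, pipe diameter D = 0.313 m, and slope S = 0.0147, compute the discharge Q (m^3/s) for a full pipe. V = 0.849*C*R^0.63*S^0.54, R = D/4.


For a full circular pipe, R = D/4 = 0.313/4 = 0.0783 m.
V = 0.849 * 135 * 0.0783^0.63 * 0.0147^0.54
  = 0.849 * 135 * 0.200861 * 0.102412
  = 2.3577 m/s.
Pipe area A = pi*D^2/4 = pi*0.313^2/4 = 0.0769 m^2.
Q = A * V = 0.0769 * 2.3577 = 0.1814 m^3/s.

0.1814


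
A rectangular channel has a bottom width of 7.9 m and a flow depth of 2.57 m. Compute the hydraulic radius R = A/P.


For a rectangular section:
Flow area A = b * y = 7.9 * 2.57 = 20.3 m^2.
Wetted perimeter P = b + 2y = 7.9 + 2*2.57 = 13.04 m.
Hydraulic radius R = A/P = 20.3 / 13.04 = 1.557 m.

1.557


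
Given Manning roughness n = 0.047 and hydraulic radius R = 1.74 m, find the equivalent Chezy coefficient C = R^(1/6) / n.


The Chezy coefficient relates to Manning's n through C = R^(1/6) / n.
R^(1/6) = 1.74^(1/6) = 1.096709.
C = 1.096709 / 0.047 = 23.33 m^(1/2)/s.

23.33


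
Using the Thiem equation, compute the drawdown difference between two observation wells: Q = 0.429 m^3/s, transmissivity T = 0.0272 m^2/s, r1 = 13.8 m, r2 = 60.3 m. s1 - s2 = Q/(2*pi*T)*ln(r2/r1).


Thiem equation: s1 - s2 = Q/(2*pi*T) * ln(r2/r1).
ln(r2/r1) = ln(60.3/13.8) = 1.4747.
Q/(2*pi*T) = 0.429 / (2*pi*0.0272) = 0.429 / 0.1709 = 2.5102.
s1 - s2 = 2.5102 * 1.4747 = 3.7017 m.

3.7017


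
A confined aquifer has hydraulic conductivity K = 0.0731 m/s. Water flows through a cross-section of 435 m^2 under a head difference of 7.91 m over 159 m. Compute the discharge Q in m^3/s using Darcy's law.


Darcy's law: Q = K * A * i, where i = dh/L.
Hydraulic gradient i = 7.91 / 159 = 0.049748.
Q = 0.0731 * 435 * 0.049748
  = 1.5819 m^3/s.

1.5819


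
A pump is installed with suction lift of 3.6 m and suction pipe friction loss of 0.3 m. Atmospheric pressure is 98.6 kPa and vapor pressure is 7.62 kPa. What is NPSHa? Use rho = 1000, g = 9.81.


NPSHa = p_atm/(rho*g) - z_s - hf_s - p_vap/(rho*g).
p_atm/(rho*g) = 98.6*1000 / (1000*9.81) = 10.051 m.
p_vap/(rho*g) = 7.62*1000 / (1000*9.81) = 0.777 m.
NPSHa = 10.051 - 3.6 - 0.3 - 0.777
      = 5.37 m.

5.37


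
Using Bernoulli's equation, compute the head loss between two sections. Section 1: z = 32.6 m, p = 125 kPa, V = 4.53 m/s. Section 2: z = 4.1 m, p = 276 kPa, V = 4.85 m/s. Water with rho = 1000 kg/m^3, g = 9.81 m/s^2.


Total head at each section: H = z + p/(rho*g) + V^2/(2g).
H1 = 32.6 + 125*1000/(1000*9.81) + 4.53^2/(2*9.81)
   = 32.6 + 12.742 + 1.0459
   = 46.388 m.
H2 = 4.1 + 276*1000/(1000*9.81) + 4.85^2/(2*9.81)
   = 4.1 + 28.135 + 1.1989
   = 33.433 m.
h_L = H1 - H2 = 46.388 - 33.433 = 12.955 m.

12.955


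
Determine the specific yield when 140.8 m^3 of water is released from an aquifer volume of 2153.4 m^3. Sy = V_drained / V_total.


Specific yield Sy = Volume drained / Total volume.
Sy = 140.8 / 2153.4
   = 0.0654.

0.0654


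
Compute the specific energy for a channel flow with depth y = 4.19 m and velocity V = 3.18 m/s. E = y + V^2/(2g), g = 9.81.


Specific energy E = y + V^2/(2g).
Velocity head = V^2/(2g) = 3.18^2 / (2*9.81) = 10.1124 / 19.62 = 0.5154 m.
E = 4.19 + 0.5154 = 4.7054 m.

4.7054


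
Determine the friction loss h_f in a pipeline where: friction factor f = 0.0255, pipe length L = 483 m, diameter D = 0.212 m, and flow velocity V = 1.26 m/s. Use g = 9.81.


Darcy-Weisbach equation: h_f = f * (L/D) * V^2/(2g).
f * L/D = 0.0255 * 483/0.212 = 58.0967.
V^2/(2g) = 1.26^2 / (2*9.81) = 1.5876 / 19.62 = 0.0809 m.
h_f = 58.0967 * 0.0809 = 4.701 m.

4.701


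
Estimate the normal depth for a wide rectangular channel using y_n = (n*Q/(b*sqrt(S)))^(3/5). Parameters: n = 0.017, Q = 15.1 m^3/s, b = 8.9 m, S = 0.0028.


We use the wide-channel approximation y_n = (n*Q/(b*sqrt(S)))^(3/5).
sqrt(S) = sqrt(0.0028) = 0.052915.
Numerator: n*Q = 0.017 * 15.1 = 0.2567.
Denominator: b*sqrt(S) = 8.9 * 0.052915 = 0.470944.
arg = 0.5451.
y_n = 0.5451^(3/5) = 0.6948 m.

0.6948


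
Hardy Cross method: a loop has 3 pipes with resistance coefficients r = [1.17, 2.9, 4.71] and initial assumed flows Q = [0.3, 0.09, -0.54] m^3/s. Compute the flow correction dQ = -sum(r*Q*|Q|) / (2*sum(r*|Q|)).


Numerator terms (r*Q*|Q|): 1.17*0.3*|0.3| = 0.1053; 2.9*0.09*|0.09| = 0.0235; 4.71*-0.54*|-0.54| = -1.3734.
Sum of numerator = -1.2446.
Denominator terms (r*|Q|): 1.17*|0.3| = 0.351; 2.9*|0.09| = 0.261; 4.71*|-0.54| = 2.5434.
2 * sum of denominator = 2 * 3.1554 = 6.3108.
dQ = --1.2446 / 6.3108 = 0.1972 m^3/s.

0.1972


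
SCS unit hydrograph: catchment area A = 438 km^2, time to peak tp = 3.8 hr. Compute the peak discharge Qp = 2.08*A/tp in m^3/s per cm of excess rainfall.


SCS formula: Qp = 2.08 * A / tp.
Qp = 2.08 * 438 / 3.8
   = 911.04 / 3.8
   = 239.75 m^3/s per cm.

239.75


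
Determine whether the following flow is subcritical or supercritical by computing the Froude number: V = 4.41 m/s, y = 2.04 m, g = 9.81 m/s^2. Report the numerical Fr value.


The Froude number is defined as Fr = V / sqrt(g*y).
g*y = 9.81 * 2.04 = 20.0124.
sqrt(g*y) = sqrt(20.0124) = 4.4735.
Fr = 4.41 / 4.4735 = 0.9858.
Since Fr < 1, the flow is subcritical.

0.9858


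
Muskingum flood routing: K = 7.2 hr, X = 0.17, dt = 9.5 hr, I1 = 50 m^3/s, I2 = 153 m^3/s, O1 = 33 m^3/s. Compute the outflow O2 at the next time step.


Muskingum coefficients:
denom = 2*K*(1-X) + dt = 2*7.2*(1-0.17) + 9.5 = 21.452.
C0 = (dt - 2*K*X)/denom = (9.5 - 2*7.2*0.17)/21.452 = 0.3287.
C1 = (dt + 2*K*X)/denom = (9.5 + 2*7.2*0.17)/21.452 = 0.557.
C2 = (2*K*(1-X) - dt)/denom = 0.1143.
O2 = C0*I2 + C1*I1 + C2*O1
   = 0.3287*153 + 0.557*50 + 0.1143*33
   = 81.92 m^3/s.

81.92


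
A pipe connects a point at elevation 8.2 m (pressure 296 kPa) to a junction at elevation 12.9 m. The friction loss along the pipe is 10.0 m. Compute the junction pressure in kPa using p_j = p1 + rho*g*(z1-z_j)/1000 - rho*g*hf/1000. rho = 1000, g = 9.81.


Junction pressure: p_j = p1 + rho*g*(z1 - z_j)/1000 - rho*g*hf/1000.
Elevation term = 1000*9.81*(8.2 - 12.9)/1000 = -46.107 kPa.
Friction term = 1000*9.81*10.0/1000 = 98.1 kPa.
p_j = 296 + -46.107 - 98.1 = 151.79 kPa.

151.79


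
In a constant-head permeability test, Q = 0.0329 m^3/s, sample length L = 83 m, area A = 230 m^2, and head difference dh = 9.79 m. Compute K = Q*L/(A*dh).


From K = Q*L / (A*dh):
Numerator: Q*L = 0.0329 * 83 = 2.7307.
Denominator: A*dh = 230 * 9.79 = 2251.7.
K = 2.7307 / 2251.7 = 0.001213 m/s.

0.001213


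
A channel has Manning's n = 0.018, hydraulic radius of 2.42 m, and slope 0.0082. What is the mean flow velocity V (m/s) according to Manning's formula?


Manning's equation gives V = (1/n) * R^(2/3) * S^(1/2).
First, compute R^(2/3) = 2.42^(2/3) = 1.8025.
Next, S^(1/2) = 0.0082^(1/2) = 0.090554.
Then 1/n = 1/0.018 = 55.56.
V = 55.56 * 1.8025 * 0.090554 = 9.068 m/s.

9.068


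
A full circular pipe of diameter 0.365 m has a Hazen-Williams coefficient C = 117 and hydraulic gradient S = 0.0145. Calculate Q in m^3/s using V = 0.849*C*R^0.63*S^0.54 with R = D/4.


For a full circular pipe, R = D/4 = 0.365/4 = 0.0912 m.
V = 0.849 * 117 * 0.0912^0.63 * 0.0145^0.54
  = 0.849 * 117 * 0.221282 * 0.101657
  = 2.2345 m/s.
Pipe area A = pi*D^2/4 = pi*0.365^2/4 = 0.1046 m^2.
Q = A * V = 0.1046 * 2.2345 = 0.2338 m^3/s.

0.2338


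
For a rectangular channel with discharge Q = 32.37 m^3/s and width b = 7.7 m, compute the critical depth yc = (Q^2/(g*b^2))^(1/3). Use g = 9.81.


Using yc = (Q^2 / (g * b^2))^(1/3):
Q^2 = 32.37^2 = 1047.82.
g * b^2 = 9.81 * 7.7^2 = 9.81 * 59.29 = 581.63.
Q^2 / (g*b^2) = 1047.82 / 581.63 = 1.8015.
yc = 1.8015^(1/3) = 1.2168 m.

1.2168


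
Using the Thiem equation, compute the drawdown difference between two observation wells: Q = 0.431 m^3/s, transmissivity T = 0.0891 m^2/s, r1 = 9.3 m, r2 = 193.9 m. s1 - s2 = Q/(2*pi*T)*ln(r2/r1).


Thiem equation: s1 - s2 = Q/(2*pi*T) * ln(r2/r1).
ln(r2/r1) = ln(193.9/9.3) = 3.0373.
Q/(2*pi*T) = 0.431 / (2*pi*0.0891) = 0.431 / 0.5598 = 0.7699.
s1 - s2 = 0.7699 * 3.0373 = 2.3384 m.

2.3384


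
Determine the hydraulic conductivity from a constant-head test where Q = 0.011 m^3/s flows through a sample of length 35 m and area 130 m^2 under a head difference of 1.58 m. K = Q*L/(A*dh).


From K = Q*L / (A*dh):
Numerator: Q*L = 0.011 * 35 = 0.385.
Denominator: A*dh = 130 * 1.58 = 205.4.
K = 0.385 / 205.4 = 0.001874 m/s.

0.001874


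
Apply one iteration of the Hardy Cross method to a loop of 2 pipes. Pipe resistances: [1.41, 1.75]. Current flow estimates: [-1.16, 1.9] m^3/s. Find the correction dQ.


Numerator terms (r*Q*|Q|): 1.41*-1.16*|-1.16| = -1.8973; 1.75*1.9*|1.9| = 6.3175.
Sum of numerator = 4.4202.
Denominator terms (r*|Q|): 1.41*|-1.16| = 1.6356; 1.75*|1.9| = 3.325.
2 * sum of denominator = 2 * 4.9606 = 9.9212.
dQ = -4.4202 / 9.9212 = -0.4455 m^3/s.

-0.4455


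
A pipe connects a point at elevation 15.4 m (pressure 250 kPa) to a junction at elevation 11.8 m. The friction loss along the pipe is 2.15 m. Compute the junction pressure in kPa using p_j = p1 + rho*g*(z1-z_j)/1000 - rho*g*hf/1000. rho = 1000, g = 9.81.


Junction pressure: p_j = p1 + rho*g*(z1 - z_j)/1000 - rho*g*hf/1000.
Elevation term = 1000*9.81*(15.4 - 11.8)/1000 = 35.316 kPa.
Friction term = 1000*9.81*2.15/1000 = 21.091 kPa.
p_j = 250 + 35.316 - 21.091 = 264.22 kPa.

264.22


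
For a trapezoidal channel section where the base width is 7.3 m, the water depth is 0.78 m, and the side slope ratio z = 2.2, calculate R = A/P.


For a trapezoidal section with side slope z:
A = (b + z*y)*y = (7.3 + 2.2*0.78)*0.78 = 7.032 m^2.
P = b + 2*y*sqrt(1 + z^2) = 7.3 + 2*0.78*sqrt(1 + 2.2^2) = 11.07 m.
R = A/P = 7.032 / 11.07 = 0.6353 m.

0.6353


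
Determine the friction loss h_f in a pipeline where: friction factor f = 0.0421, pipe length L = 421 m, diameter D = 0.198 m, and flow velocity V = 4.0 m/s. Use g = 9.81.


Darcy-Weisbach equation: h_f = f * (L/D) * V^2/(2g).
f * L/D = 0.0421 * 421/0.198 = 89.5157.
V^2/(2g) = 4.0^2 / (2*9.81) = 16.0 / 19.62 = 0.8155 m.
h_f = 89.5157 * 0.8155 = 73.0 m.

73.0


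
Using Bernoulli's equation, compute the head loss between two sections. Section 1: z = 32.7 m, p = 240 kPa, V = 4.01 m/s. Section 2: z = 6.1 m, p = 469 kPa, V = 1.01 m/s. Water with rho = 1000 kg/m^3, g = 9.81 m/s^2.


Total head at each section: H = z + p/(rho*g) + V^2/(2g).
H1 = 32.7 + 240*1000/(1000*9.81) + 4.01^2/(2*9.81)
   = 32.7 + 24.465 + 0.8196
   = 57.984 m.
H2 = 6.1 + 469*1000/(1000*9.81) + 1.01^2/(2*9.81)
   = 6.1 + 47.808 + 0.052
   = 53.96 m.
h_L = H1 - H2 = 57.984 - 53.96 = 4.024 m.

4.024


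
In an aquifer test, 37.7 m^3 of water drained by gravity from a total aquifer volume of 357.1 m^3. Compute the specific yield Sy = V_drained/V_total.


Specific yield Sy = Volume drained / Total volume.
Sy = 37.7 / 357.1
   = 0.1056.

0.1056


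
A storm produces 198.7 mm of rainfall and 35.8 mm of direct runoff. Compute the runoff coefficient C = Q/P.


The runoff coefficient C = runoff depth / rainfall depth.
C = 35.8 / 198.7
  = 0.1802.

0.1802


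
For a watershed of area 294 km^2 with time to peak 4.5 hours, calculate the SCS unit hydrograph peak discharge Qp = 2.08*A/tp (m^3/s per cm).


SCS formula: Qp = 2.08 * A / tp.
Qp = 2.08 * 294 / 4.5
   = 611.52 / 4.5
   = 135.89 m^3/s per cm.

135.89


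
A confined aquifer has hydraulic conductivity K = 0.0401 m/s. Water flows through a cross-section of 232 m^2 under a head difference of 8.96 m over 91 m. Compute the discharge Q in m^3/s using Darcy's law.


Darcy's law: Q = K * A * i, where i = dh/L.
Hydraulic gradient i = 8.96 / 91 = 0.098462.
Q = 0.0401 * 232 * 0.098462
  = 0.916 m^3/s.

0.916


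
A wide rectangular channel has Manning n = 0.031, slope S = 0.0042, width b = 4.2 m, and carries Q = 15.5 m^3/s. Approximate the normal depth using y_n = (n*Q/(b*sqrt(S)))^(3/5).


We use the wide-channel approximation y_n = (n*Q/(b*sqrt(S)))^(3/5).
sqrt(S) = sqrt(0.0042) = 0.064807.
Numerator: n*Q = 0.031 * 15.5 = 0.4805.
Denominator: b*sqrt(S) = 4.2 * 0.064807 = 0.272189.
arg = 1.7653.
y_n = 1.7653^(3/5) = 1.4063 m.

1.4063


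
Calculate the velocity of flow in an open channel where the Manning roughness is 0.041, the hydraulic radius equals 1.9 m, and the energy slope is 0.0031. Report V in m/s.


Manning's equation gives V = (1/n) * R^(2/3) * S^(1/2).
First, compute R^(2/3) = 1.9^(2/3) = 1.534.
Next, S^(1/2) = 0.0031^(1/2) = 0.055678.
Then 1/n = 1/0.041 = 24.39.
V = 24.39 * 1.534 * 0.055678 = 2.0832 m/s.

2.0832


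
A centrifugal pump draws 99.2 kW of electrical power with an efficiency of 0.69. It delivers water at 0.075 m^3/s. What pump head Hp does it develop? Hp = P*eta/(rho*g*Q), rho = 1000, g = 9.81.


Pump head formula: Hp = P * eta / (rho * g * Q).
Numerator: P * eta = 99.2 * 1000 * 0.69 = 68448.0 W.
Denominator: rho * g * Q = 1000 * 9.81 * 0.075 = 735.75.
Hp = 68448.0 / 735.75 = 93.03 m.

93.03


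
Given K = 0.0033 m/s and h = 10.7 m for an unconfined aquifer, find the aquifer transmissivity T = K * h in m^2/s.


Transmissivity is defined as T = K * h.
T = 0.0033 * 10.7
  = 0.0353 m^2/s.

0.0353


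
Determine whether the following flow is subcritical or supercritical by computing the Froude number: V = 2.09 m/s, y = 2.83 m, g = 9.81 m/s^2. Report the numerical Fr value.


The Froude number is defined as Fr = V / sqrt(g*y).
g*y = 9.81 * 2.83 = 27.7623.
sqrt(g*y) = sqrt(27.7623) = 5.269.
Fr = 2.09 / 5.269 = 0.3967.
Since Fr < 1, the flow is subcritical.

0.3967


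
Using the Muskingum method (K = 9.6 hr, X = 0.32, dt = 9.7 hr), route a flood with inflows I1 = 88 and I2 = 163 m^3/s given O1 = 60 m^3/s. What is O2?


Muskingum coefficients:
denom = 2*K*(1-X) + dt = 2*9.6*(1-0.32) + 9.7 = 22.756.
C0 = (dt - 2*K*X)/denom = (9.7 - 2*9.6*0.32)/22.756 = 0.1563.
C1 = (dt + 2*K*X)/denom = (9.7 + 2*9.6*0.32)/22.756 = 0.6963.
C2 = (2*K*(1-X) - dt)/denom = 0.1475.
O2 = C0*I2 + C1*I1 + C2*O1
   = 0.1563*163 + 0.6963*88 + 0.1475*60
   = 95.59 m^3/s.

95.59


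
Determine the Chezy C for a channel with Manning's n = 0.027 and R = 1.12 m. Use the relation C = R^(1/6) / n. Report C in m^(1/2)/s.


The Chezy coefficient relates to Manning's n through C = R^(1/6) / n.
R^(1/6) = 1.12^(1/6) = 1.019068.
C = 1.019068 / 0.027 = 37.74 m^(1/2)/s.

37.74


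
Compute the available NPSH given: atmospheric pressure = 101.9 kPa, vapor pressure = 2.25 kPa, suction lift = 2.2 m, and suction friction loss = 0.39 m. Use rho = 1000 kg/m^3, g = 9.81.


NPSHa = p_atm/(rho*g) - z_s - hf_s - p_vap/(rho*g).
p_atm/(rho*g) = 101.9*1000 / (1000*9.81) = 10.387 m.
p_vap/(rho*g) = 2.25*1000 / (1000*9.81) = 0.229 m.
NPSHa = 10.387 - 2.2 - 0.39 - 0.229
      = 7.57 m.

7.57


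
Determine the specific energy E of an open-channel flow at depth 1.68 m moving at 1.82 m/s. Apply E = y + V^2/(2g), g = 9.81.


Specific energy E = y + V^2/(2g).
Velocity head = V^2/(2g) = 1.82^2 / (2*9.81) = 3.3124 / 19.62 = 0.1688 m.
E = 1.68 + 0.1688 = 1.8488 m.

1.8488


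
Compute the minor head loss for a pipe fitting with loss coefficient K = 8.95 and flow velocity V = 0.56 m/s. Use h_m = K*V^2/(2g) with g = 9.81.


Minor loss formula: h_m = K * V^2/(2g).
V^2 = 0.56^2 = 0.3136.
V^2/(2g) = 0.3136 / 19.62 = 0.016 m.
h_m = 8.95 * 0.016 = 0.1431 m.

0.1431


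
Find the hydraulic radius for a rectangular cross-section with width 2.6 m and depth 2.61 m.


For a rectangular section:
Flow area A = b * y = 2.6 * 2.61 = 6.79 m^2.
Wetted perimeter P = b + 2y = 2.6 + 2*2.61 = 7.82 m.
Hydraulic radius R = A/P = 6.79 / 7.82 = 0.8678 m.

0.8678


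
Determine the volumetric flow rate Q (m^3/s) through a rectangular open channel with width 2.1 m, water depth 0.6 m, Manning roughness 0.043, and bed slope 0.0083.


For a rectangular channel, the cross-sectional area A = b * y = 2.1 * 0.6 = 1.26 m^2.
The wetted perimeter P = b + 2y = 2.1 + 2*0.6 = 3.3 m.
Hydraulic radius R = A/P = 1.26/3.3 = 0.3818 m.
Velocity V = (1/n)*R^(2/3)*S^(1/2) = (1/0.043)*0.3818^(2/3)*0.0083^(1/2) = 1.1151 m/s.
Discharge Q = A * V = 1.26 * 1.1151 = 1.405 m^3/s.

1.405


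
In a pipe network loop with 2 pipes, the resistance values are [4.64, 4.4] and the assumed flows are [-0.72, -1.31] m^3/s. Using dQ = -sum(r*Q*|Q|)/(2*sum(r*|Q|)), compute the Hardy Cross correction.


Numerator terms (r*Q*|Q|): 4.64*-0.72*|-0.72| = -2.4054; 4.4*-1.31*|-1.31| = -7.5508.
Sum of numerator = -9.9562.
Denominator terms (r*|Q|): 4.64*|-0.72| = 3.3408; 4.4*|-1.31| = 5.764.
2 * sum of denominator = 2 * 9.1048 = 18.2096.
dQ = --9.9562 / 18.2096 = 0.5468 m^3/s.

0.5468


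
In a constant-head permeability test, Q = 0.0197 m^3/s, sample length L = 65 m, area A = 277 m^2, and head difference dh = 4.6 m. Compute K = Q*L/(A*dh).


From K = Q*L / (A*dh):
Numerator: Q*L = 0.0197 * 65 = 1.2805.
Denominator: A*dh = 277 * 4.6 = 1274.2.
K = 1.2805 / 1274.2 = 0.001005 m/s.

0.001005


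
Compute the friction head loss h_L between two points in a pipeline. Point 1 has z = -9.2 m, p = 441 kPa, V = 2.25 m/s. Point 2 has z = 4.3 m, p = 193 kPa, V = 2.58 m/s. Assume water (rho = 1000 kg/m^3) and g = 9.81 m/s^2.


Total head at each section: H = z + p/(rho*g) + V^2/(2g).
H1 = -9.2 + 441*1000/(1000*9.81) + 2.25^2/(2*9.81)
   = -9.2 + 44.954 + 0.258
   = 36.012 m.
H2 = 4.3 + 193*1000/(1000*9.81) + 2.58^2/(2*9.81)
   = 4.3 + 19.674 + 0.3393
   = 24.313 m.
h_L = H1 - H2 = 36.012 - 24.313 = 11.699 m.

11.699


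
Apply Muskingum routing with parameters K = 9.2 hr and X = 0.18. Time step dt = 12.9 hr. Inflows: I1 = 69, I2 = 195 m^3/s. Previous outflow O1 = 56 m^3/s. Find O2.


Muskingum coefficients:
denom = 2*K*(1-X) + dt = 2*9.2*(1-0.18) + 12.9 = 27.988.
C0 = (dt - 2*K*X)/denom = (12.9 - 2*9.2*0.18)/27.988 = 0.3426.
C1 = (dt + 2*K*X)/denom = (12.9 + 2*9.2*0.18)/27.988 = 0.5792.
C2 = (2*K*(1-X) - dt)/denom = 0.0782.
O2 = C0*I2 + C1*I1 + C2*O1
   = 0.3426*195 + 0.5792*69 + 0.0782*56
   = 111.15 m^3/s.

111.15


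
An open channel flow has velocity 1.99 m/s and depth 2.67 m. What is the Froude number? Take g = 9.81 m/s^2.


The Froude number is defined as Fr = V / sqrt(g*y).
g*y = 9.81 * 2.67 = 26.1927.
sqrt(g*y) = sqrt(26.1927) = 5.1179.
Fr = 1.99 / 5.1179 = 0.3888.

0.3888


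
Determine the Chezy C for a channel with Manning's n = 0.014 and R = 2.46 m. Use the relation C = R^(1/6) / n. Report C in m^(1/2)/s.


The Chezy coefficient relates to Manning's n through C = R^(1/6) / n.
R^(1/6) = 2.46^(1/6) = 1.161865.
C = 1.161865 / 0.014 = 82.99 m^(1/2)/s.

82.99


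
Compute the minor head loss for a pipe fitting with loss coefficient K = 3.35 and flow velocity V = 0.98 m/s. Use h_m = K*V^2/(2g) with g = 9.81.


Minor loss formula: h_m = K * V^2/(2g).
V^2 = 0.98^2 = 0.9604.
V^2/(2g) = 0.9604 / 19.62 = 0.049 m.
h_m = 3.35 * 0.049 = 0.164 m.

0.164


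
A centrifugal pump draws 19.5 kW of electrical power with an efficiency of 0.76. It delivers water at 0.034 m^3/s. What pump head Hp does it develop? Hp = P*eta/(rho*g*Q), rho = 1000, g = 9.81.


Pump head formula: Hp = P * eta / (rho * g * Q).
Numerator: P * eta = 19.5 * 1000 * 0.76 = 14820.0 W.
Denominator: rho * g * Q = 1000 * 9.81 * 0.034 = 333.54.
Hp = 14820.0 / 333.54 = 44.43 m.

44.43


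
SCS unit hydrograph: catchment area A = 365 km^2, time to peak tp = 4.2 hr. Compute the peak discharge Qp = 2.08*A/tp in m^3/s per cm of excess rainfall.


SCS formula: Qp = 2.08 * A / tp.
Qp = 2.08 * 365 / 4.2
   = 759.2 / 4.2
   = 180.76 m^3/s per cm.

180.76


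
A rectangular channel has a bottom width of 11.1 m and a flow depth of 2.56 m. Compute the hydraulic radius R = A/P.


For a rectangular section:
Flow area A = b * y = 11.1 * 2.56 = 28.42 m^2.
Wetted perimeter P = b + 2y = 11.1 + 2*2.56 = 16.22 m.
Hydraulic radius R = A/P = 28.42 / 16.22 = 1.7519 m.

1.7519


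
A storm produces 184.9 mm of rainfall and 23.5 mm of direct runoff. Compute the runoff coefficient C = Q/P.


The runoff coefficient C = runoff depth / rainfall depth.
C = 23.5 / 184.9
  = 0.1271.

0.1271


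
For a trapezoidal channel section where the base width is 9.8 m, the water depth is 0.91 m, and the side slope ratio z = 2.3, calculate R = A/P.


For a trapezoidal section with side slope z:
A = (b + z*y)*y = (9.8 + 2.3*0.91)*0.91 = 10.823 m^2.
P = b + 2*y*sqrt(1 + z^2) = 9.8 + 2*0.91*sqrt(1 + 2.3^2) = 14.365 m.
R = A/P = 10.823 / 14.365 = 0.7534 m.

0.7534


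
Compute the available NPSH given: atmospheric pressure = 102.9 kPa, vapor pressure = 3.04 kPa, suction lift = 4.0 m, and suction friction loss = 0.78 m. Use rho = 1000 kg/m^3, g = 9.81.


NPSHa = p_atm/(rho*g) - z_s - hf_s - p_vap/(rho*g).
p_atm/(rho*g) = 102.9*1000 / (1000*9.81) = 10.489 m.
p_vap/(rho*g) = 3.04*1000 / (1000*9.81) = 0.31 m.
NPSHa = 10.489 - 4.0 - 0.78 - 0.31
      = 5.4 m.

5.4


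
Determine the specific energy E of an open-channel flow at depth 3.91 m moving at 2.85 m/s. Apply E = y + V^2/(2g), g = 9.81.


Specific energy E = y + V^2/(2g).
Velocity head = V^2/(2g) = 2.85^2 / (2*9.81) = 8.1225 / 19.62 = 0.414 m.
E = 3.91 + 0.414 = 4.324 m.

4.324
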